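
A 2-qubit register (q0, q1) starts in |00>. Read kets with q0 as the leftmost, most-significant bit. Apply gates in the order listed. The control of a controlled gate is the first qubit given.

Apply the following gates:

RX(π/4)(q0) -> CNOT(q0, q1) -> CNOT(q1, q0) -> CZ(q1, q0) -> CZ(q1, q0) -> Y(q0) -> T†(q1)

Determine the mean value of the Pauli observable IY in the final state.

In the final state, IY has expectation -1/2.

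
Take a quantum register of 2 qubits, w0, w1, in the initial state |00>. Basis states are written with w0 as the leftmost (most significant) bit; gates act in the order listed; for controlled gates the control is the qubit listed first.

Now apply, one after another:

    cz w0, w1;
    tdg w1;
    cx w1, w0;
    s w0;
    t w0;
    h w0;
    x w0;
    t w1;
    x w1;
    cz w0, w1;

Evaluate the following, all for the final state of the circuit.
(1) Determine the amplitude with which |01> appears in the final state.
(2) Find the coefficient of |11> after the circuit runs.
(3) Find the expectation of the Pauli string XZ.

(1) The amplitude on |01> is sqrt(2)/2.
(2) The amplitude on |11> is -sqrt(2)/2.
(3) The observable XZ averages to 1.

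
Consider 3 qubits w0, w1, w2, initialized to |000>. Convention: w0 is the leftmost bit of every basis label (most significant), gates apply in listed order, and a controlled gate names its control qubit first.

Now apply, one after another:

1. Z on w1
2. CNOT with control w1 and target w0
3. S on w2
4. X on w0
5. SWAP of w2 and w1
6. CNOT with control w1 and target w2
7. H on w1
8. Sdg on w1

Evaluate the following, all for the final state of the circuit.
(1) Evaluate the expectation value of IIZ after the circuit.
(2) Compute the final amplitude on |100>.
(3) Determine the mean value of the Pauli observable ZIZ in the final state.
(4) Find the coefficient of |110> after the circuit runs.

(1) The observable IIZ averages to 1.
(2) The final state's coefficient on |100> equals sqrt(2)/2.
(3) The expectation value of ZIZ is -1.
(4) The final state's coefficient on |110> equals -sqrt(2)*I/2.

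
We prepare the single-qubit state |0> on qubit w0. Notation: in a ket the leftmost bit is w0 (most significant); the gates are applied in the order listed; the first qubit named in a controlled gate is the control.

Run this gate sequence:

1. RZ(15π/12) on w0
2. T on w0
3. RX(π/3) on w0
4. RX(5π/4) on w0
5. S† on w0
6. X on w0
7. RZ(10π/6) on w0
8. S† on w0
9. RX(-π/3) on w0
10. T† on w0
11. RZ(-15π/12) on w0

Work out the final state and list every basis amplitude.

The resulting statevector has amplitude (-sqrt(6 - 3*sqrt(2))/8 + 3*sqrt(sqrt(2) + 2)/8 + (-sqrt(sqrt(2) + 2) - sqrt(6 - 3*sqrt(2)))*exp(2*I*pi/3)/8)*exp(I*pi/6) on |0>, (-sqrt(3*sqrt(2) + 6)/8 + sqrt(2 - sqrt(2))/8 - sqrt(3*sqrt(2) + 6)*exp(2*I*pi/3)/8 - 3*sqrt(2 - sqrt(2))*exp(2*I*pi/3)/8)*exp(I*pi/6) on |1>.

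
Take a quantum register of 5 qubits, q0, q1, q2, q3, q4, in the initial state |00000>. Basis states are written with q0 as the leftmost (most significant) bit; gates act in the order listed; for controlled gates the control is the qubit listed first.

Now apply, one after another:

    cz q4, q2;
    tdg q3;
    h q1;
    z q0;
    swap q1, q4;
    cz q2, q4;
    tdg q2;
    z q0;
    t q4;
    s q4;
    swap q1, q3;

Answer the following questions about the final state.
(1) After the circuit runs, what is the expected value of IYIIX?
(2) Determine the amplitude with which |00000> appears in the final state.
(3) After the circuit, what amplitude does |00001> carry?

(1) The observable IYIIX averages to 0.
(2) The amplitude on |00000> is sqrt(2)/2.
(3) |00001> carries amplitude sqrt(2)*exp(3*I*pi/4)/2 in the final state.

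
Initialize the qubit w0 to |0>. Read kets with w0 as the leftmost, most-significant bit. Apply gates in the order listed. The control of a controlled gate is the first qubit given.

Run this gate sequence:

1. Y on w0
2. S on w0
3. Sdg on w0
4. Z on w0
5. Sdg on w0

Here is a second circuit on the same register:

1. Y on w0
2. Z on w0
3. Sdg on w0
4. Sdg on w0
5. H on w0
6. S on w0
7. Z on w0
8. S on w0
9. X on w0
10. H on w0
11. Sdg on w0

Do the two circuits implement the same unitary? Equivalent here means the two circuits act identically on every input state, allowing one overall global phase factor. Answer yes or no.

Yes — the two circuits implement the same unitary up to a global phase.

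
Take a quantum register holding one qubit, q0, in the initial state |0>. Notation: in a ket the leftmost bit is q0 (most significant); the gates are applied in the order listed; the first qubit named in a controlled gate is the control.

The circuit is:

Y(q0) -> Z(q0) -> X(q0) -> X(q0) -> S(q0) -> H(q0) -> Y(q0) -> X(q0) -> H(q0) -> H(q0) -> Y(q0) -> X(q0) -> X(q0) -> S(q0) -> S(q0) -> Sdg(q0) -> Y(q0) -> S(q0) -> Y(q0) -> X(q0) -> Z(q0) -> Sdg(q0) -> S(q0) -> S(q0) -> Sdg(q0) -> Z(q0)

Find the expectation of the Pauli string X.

The expectation value of X is -1.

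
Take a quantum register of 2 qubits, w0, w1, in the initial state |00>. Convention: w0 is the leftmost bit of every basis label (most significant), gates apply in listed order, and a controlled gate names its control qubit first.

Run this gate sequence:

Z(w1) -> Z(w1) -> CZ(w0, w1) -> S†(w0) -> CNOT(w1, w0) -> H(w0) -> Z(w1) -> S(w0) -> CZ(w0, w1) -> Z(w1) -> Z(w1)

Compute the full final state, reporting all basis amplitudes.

After the circuit, the state carries amplitude sqrt(2)/2 on |00>, 0 on |01>, sqrt(2)*I/2 on |10>, 0 on |11>.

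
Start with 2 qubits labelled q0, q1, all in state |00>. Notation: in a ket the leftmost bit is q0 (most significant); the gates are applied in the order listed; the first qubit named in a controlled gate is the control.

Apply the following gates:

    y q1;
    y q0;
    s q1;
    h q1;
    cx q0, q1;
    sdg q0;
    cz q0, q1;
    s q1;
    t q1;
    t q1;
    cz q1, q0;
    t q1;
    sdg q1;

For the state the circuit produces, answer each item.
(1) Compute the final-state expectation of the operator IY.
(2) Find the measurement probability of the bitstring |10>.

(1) The expectation value of IY is -sqrt(2)/2.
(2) The probability of measuring |10> is 1/2.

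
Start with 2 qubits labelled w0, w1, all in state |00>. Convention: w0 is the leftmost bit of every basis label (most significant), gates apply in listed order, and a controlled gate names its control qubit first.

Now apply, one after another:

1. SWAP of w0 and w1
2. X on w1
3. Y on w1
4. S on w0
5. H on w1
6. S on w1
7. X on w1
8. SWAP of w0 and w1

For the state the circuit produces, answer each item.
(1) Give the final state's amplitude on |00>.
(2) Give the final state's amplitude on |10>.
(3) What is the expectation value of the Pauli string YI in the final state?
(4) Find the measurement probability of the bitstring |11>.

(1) The amplitude on |00> is sqrt(2)/2.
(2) |10> carries amplitude -sqrt(2)*I/2 in the final state.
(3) The expectation value of YI is -1.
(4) Outcome |11> occurs with probability 0.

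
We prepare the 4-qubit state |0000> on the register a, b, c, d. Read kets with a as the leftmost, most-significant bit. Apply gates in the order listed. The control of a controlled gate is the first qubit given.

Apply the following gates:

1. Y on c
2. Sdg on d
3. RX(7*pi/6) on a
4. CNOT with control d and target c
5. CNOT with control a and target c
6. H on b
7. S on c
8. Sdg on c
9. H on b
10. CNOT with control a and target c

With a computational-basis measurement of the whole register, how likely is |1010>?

A full measurement returns |1010> with probability sqrt(3)/4 + 1/2. Key observation: the block from step 5 through step 10 cancels to the identity and can be dropped.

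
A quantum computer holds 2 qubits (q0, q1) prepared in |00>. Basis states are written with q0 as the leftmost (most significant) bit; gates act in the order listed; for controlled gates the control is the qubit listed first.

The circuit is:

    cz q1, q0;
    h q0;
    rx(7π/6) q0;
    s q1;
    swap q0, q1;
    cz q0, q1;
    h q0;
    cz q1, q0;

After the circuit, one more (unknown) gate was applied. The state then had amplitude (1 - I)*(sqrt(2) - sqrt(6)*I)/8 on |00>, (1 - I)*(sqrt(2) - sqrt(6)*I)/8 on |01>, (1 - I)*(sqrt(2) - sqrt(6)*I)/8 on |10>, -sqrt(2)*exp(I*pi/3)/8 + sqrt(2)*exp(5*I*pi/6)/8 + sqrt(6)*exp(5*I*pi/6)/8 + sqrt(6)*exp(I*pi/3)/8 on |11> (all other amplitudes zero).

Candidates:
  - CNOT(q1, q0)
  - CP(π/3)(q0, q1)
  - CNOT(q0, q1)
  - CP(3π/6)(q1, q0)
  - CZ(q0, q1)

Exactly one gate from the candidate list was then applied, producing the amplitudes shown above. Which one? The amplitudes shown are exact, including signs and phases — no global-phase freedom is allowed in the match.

The applied gate was CP(π/3)(q0, q1).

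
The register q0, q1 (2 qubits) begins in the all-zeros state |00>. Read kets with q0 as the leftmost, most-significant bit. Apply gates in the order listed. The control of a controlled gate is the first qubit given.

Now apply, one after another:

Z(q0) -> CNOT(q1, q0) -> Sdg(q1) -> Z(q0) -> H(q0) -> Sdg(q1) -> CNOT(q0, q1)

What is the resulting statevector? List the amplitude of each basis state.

After the circuit, the state carries amplitude sqrt(2)/2 on |00>, 0 on |01>, 0 on |10>, sqrt(2)/2 on |11>.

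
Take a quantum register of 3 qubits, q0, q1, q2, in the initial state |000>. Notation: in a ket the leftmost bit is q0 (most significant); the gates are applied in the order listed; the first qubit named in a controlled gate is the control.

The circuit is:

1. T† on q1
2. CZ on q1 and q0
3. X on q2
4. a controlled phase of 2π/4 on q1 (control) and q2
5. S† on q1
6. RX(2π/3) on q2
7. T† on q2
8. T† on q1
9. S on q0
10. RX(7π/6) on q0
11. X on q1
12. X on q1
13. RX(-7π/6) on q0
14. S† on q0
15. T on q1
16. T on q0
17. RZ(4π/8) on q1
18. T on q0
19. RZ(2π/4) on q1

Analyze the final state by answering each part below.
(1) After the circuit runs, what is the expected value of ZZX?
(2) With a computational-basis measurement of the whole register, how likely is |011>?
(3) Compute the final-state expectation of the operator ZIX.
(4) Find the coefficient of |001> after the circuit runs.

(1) The expectation value of ZZX is sqrt(6)/4. Key observation: steps 8-15 multiply out to the identity, so the circuit reduces to the remaining gates.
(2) Outcome |011> occurs with probability 0.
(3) The observable ZIX averages to sqrt(6)/4.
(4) The amplitude on |001> is -exp(I*pi/4)/2.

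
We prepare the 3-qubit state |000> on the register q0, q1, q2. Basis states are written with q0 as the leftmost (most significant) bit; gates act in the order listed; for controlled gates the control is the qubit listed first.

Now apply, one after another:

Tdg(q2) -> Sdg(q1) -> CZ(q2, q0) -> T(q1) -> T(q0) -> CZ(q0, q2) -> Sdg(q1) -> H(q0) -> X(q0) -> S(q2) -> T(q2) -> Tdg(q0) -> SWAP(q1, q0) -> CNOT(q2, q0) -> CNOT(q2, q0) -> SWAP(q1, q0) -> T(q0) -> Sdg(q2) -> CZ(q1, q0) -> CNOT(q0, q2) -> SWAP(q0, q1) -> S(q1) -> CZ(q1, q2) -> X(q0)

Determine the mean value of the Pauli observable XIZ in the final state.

In the final state, XIZ has expectation 0. Key observation: the block from step 13 through step 16 cancels to the identity and can be dropped.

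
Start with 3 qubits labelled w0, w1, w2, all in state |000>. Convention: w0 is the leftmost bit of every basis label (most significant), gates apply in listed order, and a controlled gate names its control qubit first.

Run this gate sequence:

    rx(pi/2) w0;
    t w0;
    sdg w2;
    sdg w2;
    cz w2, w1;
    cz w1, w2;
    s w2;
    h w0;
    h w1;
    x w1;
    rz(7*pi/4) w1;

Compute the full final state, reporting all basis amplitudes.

After the circuit, the state carries amplitude sqrt(2)*(1 + exp(I*pi/4))*exp(7*I*pi/8)/4 on |000>, 0 on |001>, sqrt(2)*(exp(3*I*pi/4) + I)*exp(I*pi/8)/4 on |010>, 0 on |011>, sqrt(2)*(-1 + exp(I*pi/4))*exp(7*I*pi/8)/4 on |100>, 0 on |101>, sqrt(2)*(-I + exp(3*I*pi/4))*exp(I*pi/8)/4 on |110>, 0 on |111>.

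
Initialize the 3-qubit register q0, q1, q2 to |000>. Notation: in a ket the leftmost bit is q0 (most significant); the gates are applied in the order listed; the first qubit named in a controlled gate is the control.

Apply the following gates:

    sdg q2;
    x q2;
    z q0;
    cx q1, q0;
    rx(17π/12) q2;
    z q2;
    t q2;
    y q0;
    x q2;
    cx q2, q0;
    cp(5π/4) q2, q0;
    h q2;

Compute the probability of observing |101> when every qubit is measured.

The probability of measuring |101> is -sqrt(6)/16 + sqrt(2)/16 + 1/4.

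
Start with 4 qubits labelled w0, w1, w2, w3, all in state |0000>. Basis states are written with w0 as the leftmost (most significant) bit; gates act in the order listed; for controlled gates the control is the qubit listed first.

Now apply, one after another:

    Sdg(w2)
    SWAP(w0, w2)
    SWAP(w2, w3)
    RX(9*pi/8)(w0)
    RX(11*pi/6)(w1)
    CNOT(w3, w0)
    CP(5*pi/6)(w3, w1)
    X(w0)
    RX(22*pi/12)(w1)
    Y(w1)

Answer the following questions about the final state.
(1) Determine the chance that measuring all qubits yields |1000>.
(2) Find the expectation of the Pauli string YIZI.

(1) A full measurement returns |1000> with probability 1/8 - sqrt(sqrt(2) + 2)/16.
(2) The observable YIZI averages to -sqrt(2 - sqrt(2))/2.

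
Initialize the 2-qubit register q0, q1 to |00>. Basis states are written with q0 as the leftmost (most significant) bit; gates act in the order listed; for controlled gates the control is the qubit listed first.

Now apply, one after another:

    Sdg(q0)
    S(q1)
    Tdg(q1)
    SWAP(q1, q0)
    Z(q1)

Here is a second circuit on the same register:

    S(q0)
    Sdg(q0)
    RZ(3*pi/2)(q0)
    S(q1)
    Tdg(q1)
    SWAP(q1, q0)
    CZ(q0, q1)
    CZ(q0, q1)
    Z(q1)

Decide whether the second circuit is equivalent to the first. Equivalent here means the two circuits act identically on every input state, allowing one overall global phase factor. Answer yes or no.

Yes, they are equivalent — the unitaries differ by at most a global phase.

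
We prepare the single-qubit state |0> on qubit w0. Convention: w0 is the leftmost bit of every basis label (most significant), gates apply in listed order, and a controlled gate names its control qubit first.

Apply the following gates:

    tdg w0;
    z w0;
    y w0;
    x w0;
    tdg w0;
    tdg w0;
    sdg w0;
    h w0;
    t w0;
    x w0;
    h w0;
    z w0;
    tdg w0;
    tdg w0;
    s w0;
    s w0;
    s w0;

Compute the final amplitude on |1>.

The amplitude on |1> is -I/2 + exp(3*I*pi/4)/2.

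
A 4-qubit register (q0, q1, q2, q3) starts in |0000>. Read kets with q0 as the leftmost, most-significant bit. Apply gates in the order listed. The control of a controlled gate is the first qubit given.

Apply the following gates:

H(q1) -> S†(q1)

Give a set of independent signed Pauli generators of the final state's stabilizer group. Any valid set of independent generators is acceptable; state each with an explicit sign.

One valid set of independent stabilizer generators is -IYII, +ZIII, +IIZI, +IIIZ (any independent generating set of the same group is equally correct).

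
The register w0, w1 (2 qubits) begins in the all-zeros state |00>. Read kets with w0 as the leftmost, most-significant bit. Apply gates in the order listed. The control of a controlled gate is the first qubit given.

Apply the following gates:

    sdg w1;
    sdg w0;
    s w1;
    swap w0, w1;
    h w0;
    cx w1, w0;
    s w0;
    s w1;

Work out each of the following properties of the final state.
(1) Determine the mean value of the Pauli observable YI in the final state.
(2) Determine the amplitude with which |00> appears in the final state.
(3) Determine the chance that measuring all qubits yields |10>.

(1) The expectation value of YI is 1.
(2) The amplitude on |00> is sqrt(2)/2.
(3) The probability of measuring |10> is 1/2.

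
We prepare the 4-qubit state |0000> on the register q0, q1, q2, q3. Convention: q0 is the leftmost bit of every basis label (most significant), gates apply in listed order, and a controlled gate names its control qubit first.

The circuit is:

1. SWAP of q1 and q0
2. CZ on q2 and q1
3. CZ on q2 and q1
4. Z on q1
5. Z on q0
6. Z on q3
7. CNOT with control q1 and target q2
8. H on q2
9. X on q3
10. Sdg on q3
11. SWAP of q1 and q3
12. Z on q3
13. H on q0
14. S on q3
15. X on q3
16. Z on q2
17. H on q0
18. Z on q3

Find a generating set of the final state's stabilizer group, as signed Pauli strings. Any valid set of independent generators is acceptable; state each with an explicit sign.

The stabilizer group can be generated by -IIXI, +ZIII, -IZII, -IIIZ, among other valid generating sets. Key observation: gates 2-3 undo each other exactly, leaving only the rest of the circuit to track.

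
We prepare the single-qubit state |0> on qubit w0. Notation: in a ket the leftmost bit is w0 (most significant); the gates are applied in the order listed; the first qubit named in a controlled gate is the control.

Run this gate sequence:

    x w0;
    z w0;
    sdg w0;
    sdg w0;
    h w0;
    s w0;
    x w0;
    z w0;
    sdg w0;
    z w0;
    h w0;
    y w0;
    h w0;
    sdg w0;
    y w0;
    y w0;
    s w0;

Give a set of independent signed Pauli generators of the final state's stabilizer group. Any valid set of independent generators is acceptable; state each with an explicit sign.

One valid set of independent stabilizer generators is -X (any independent generating set of the same group is equally correct).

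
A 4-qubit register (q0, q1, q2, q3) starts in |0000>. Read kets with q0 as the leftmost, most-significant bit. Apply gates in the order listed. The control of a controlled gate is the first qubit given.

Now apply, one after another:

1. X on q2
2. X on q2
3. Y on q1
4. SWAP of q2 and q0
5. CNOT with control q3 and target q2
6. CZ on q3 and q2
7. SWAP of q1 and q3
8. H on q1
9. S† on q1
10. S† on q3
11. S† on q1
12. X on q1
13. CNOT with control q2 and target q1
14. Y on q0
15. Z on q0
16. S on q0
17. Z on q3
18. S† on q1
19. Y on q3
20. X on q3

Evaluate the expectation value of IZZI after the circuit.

The observable IZZI averages to 0.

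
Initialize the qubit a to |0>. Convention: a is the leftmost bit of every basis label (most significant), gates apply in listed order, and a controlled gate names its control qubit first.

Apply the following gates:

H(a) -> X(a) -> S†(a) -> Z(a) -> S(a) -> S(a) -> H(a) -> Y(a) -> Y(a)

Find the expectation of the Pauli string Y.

In the final state, Y has expectation 1.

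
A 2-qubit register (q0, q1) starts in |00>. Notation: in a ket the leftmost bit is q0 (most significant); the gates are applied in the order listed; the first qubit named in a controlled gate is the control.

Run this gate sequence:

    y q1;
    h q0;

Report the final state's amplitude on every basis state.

After the circuit, the state carries amplitude 0 on |00>, sqrt(2)*I/2 on |01>, 0 on |10>, sqrt(2)*I/2 on |11>.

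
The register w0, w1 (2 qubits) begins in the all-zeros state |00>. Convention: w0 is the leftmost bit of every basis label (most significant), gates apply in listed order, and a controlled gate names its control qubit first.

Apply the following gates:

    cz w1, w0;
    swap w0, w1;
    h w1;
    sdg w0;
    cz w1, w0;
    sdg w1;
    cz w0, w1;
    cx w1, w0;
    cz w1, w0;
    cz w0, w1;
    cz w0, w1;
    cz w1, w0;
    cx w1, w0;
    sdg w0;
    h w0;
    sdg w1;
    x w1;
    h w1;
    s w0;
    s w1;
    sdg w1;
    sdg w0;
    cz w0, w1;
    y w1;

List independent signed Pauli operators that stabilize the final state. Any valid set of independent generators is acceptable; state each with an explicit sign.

One valid set of independent stabilizer generators is -XI, +IZ (any independent generating set of the same group is equally correct). Key observation: gates 8-13 undo each other exactly, leaving only the rest of the circuit to track.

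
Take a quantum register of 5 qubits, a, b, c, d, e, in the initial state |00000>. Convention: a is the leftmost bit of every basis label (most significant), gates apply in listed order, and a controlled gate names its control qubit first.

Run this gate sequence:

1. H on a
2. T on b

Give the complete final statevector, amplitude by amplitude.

After the circuit, the state carries amplitude sqrt(2)/2 on |00000>, sqrt(2)/2 on |10000>, and 0 on every other basis state.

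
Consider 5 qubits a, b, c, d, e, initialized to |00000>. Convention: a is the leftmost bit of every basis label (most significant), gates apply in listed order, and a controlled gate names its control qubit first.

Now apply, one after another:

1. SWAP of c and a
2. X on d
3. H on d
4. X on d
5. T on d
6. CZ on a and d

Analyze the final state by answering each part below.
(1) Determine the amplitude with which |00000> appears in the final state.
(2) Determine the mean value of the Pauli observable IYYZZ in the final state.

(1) The amplitude on |00000> is -sqrt(2)/2.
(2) In the final state, IYYZZ has expectation 0.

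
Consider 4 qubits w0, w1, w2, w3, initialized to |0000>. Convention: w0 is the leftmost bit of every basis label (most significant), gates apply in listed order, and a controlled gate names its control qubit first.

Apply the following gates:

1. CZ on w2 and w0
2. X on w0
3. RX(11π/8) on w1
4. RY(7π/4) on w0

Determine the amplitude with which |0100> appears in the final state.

The final state's coefficient on |0100> equals I*sqrt(2 - sqrt(2))*sin(5*pi/16)/2.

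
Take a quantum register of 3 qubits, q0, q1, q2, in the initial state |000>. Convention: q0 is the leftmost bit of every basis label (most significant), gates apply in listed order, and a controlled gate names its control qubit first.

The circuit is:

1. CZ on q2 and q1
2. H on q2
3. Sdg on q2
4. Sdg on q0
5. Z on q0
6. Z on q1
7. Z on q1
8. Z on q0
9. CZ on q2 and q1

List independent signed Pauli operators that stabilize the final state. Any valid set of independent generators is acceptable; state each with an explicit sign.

The final state is stabilized by the group generated by -IIY, +ZII, +IZI; other independent generating sets are equally valid. Key observation: the block from step 5 through step 8 cancels to the identity and can be dropped.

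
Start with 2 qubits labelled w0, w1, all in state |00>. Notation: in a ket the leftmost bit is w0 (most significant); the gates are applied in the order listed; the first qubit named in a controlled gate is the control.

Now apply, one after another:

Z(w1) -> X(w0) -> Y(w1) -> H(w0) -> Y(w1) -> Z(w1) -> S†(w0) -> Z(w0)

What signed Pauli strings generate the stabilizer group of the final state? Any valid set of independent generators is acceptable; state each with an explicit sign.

The final state is stabilized by the group generated by -YI, +IZ; other independent generating sets are equally valid.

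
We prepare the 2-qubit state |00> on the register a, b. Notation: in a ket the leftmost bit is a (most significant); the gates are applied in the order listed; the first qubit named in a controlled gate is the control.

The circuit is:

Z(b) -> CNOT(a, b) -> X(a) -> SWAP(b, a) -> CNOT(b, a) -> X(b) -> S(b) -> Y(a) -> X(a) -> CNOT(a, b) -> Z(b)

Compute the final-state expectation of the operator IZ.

The observable IZ averages to -1.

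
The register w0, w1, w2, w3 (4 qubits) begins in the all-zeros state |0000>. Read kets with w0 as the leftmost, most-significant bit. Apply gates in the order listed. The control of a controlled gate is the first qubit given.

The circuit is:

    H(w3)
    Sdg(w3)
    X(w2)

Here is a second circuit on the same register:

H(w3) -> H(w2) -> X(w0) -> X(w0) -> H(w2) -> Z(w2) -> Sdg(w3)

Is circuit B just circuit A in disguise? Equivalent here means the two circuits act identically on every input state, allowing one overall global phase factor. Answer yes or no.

No: there is an input state on which the two circuits produce genuinely different outputs (not merely differing by a phase).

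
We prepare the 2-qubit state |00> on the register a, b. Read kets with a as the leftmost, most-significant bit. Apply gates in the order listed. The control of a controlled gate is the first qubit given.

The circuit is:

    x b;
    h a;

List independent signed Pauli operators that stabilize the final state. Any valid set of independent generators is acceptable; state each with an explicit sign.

The final state is stabilized by the group generated by +XI, -IZ; other independent generating sets are equally valid.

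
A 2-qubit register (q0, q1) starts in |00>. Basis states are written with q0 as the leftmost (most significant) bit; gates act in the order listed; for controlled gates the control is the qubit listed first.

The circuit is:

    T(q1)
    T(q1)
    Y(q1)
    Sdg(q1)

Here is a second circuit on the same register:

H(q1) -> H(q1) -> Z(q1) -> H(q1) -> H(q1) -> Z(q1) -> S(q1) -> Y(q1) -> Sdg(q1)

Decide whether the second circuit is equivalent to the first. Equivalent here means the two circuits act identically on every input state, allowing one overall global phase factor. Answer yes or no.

Yes — the two circuits implement the same unitary up to a global phase.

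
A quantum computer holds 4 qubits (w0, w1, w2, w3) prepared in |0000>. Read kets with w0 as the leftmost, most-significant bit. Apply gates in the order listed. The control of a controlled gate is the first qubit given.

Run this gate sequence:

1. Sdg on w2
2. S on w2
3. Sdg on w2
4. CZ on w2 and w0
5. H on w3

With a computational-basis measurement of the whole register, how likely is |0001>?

A full measurement returns |0001> with probability 1/2. Key observation: steps 2-3 multiply out to the identity, so the circuit reduces to the remaining gates.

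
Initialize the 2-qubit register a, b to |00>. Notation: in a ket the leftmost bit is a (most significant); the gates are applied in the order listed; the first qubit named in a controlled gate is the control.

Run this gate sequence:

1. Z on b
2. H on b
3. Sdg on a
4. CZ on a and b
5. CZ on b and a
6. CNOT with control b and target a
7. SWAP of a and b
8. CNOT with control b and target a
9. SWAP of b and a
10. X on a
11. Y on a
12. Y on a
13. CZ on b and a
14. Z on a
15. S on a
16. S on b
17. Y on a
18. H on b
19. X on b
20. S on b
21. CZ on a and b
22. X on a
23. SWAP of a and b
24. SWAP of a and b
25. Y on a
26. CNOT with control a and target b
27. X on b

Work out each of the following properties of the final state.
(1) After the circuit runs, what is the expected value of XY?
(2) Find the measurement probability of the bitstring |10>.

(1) The expectation value of XY is -1. Key observation: gates 23-24 undo each other exactly, leaving only the rest of the circuit to track.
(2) The probability of measuring |10> is 1/4.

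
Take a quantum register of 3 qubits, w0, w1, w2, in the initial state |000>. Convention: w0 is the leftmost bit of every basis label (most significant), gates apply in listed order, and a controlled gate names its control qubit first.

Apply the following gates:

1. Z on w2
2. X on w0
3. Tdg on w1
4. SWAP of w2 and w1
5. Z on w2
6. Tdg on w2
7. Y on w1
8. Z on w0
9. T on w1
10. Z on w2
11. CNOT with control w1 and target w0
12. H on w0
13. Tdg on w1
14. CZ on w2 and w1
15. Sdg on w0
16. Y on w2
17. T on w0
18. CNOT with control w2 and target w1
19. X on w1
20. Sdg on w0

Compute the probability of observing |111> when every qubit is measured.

The probability of measuring |111> is 1/2.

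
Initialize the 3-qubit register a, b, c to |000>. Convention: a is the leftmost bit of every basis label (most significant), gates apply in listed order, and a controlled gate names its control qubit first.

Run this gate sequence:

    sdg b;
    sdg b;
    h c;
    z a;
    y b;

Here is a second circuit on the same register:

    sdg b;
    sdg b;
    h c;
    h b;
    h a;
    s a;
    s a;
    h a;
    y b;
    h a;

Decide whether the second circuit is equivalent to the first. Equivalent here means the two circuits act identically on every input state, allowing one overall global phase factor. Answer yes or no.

No, they are not equivalent — no single phase factor reconciles the two unitaries.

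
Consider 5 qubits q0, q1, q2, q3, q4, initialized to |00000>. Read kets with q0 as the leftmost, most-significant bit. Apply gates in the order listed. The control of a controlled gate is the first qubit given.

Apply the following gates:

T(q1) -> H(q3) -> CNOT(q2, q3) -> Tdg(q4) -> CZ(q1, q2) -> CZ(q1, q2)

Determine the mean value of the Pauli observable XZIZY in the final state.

The observable XZIZY averages to 0. Key observation: the block from step 5 through step 6 cancels to the identity and can be dropped.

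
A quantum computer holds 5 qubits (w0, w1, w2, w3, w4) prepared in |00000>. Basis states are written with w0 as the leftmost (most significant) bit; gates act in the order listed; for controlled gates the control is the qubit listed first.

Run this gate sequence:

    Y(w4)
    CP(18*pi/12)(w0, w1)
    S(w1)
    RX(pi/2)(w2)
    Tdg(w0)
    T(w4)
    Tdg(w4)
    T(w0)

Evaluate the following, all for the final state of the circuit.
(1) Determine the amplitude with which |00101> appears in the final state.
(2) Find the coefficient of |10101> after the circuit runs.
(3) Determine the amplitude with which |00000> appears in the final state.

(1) The amplitude on |00101> is sqrt(2)/2. Key observation: steps 5-8 multiply out to the identity, so the circuit reduces to the remaining gates.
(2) The final state's coefficient on |10101> equals 0.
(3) The final state's coefficient on |00000> equals 0.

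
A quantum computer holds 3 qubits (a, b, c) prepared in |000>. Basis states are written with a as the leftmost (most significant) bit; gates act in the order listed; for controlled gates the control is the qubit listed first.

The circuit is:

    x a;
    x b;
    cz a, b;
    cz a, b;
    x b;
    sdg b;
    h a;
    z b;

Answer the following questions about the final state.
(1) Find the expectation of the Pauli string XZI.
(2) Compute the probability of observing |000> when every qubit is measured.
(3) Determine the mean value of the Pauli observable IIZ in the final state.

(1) The observable XZI averages to -1. Key observation: the block from step 2 through step 5 cancels to the identity and can be dropped.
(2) The probability of measuring |000> is 1/2.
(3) In the final state, IIZ has expectation 1.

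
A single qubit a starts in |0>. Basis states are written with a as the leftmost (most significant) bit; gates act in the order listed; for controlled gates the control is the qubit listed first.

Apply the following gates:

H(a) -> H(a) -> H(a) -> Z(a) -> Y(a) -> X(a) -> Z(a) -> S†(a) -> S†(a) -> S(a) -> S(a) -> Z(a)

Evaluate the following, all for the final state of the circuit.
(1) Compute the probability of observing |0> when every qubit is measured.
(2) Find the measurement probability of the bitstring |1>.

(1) The probability of measuring |0> is 1/2.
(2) A full measurement returns |1> with probability 1/2.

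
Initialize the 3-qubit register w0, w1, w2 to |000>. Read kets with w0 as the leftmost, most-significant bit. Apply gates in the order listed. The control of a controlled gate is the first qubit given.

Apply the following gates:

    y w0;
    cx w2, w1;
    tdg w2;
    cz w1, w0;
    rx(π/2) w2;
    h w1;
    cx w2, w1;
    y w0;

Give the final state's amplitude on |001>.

The final state's coefficient on |001> equals -I/2.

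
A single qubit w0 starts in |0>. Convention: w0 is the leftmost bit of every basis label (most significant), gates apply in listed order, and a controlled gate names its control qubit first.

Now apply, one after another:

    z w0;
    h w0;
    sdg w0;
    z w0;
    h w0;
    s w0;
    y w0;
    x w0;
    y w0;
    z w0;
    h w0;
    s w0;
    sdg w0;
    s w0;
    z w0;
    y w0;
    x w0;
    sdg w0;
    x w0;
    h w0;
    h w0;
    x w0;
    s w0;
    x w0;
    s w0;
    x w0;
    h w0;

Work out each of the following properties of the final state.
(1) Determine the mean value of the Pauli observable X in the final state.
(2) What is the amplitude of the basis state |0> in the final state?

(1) The observable X averages to -1. Key observation: gates 17-24 undo each other exactly, leaving only the rest of the circuit to track.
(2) The final state's coefficient on |0> equals 1/2 + I/2.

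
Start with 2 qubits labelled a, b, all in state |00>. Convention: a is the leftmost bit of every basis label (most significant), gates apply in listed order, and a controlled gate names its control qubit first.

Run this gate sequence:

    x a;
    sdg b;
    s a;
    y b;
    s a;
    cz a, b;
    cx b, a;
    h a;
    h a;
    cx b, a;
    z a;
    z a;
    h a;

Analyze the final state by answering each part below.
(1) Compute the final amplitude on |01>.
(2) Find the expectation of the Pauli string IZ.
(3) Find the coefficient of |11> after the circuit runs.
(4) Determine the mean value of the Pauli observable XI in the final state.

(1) The amplitude on |01> is sqrt(2)*I/2.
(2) The expectation value of IZ is -1.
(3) The final state's coefficient on |11> equals -sqrt(2)*I/2.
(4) In the final state, XI has expectation -1.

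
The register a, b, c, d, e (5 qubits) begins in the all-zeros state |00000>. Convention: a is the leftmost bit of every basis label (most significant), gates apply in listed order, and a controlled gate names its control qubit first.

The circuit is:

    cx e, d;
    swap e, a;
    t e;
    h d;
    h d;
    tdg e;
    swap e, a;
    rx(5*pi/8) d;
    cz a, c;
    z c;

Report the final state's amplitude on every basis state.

After the circuit, the state carries amplitude cos(5*pi/16) on |00000>, -I*sin(5*pi/16) on |00010>, and 0 on every other basis state. Key observation: gates 2-7 undo each other exactly, leaving only the rest of the circuit to track.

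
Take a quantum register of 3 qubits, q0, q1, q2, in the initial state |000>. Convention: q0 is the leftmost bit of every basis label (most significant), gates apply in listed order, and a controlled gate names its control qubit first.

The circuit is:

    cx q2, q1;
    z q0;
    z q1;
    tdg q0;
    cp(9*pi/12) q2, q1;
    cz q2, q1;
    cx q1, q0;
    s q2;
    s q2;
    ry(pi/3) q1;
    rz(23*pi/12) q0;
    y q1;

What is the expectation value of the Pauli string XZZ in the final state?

The expectation value of XZZ is 0.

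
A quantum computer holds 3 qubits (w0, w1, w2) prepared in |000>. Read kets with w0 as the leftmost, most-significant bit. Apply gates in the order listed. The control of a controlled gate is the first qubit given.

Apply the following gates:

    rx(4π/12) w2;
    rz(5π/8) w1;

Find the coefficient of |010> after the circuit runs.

The final state's coefficient on |010> equals 0.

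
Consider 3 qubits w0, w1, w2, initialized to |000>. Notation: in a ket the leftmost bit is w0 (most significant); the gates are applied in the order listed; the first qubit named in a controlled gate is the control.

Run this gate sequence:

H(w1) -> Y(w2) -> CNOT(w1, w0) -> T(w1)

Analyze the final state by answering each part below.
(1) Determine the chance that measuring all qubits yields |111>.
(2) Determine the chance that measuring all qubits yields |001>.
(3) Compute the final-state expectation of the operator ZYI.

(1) The probability of measuring |111> is 1/2.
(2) A full measurement returns |001> with probability 1/2.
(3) In the final state, ZYI has expectation 0.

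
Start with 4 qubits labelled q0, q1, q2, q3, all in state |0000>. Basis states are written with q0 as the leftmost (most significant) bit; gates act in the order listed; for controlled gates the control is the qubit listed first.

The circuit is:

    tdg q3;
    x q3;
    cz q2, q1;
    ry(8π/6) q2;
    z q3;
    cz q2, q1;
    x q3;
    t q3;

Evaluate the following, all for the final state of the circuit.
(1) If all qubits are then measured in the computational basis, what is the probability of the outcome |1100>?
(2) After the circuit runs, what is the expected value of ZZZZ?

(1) A full measurement returns |1100> with probability 0.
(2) In the final state, ZZZZ has expectation -1/2.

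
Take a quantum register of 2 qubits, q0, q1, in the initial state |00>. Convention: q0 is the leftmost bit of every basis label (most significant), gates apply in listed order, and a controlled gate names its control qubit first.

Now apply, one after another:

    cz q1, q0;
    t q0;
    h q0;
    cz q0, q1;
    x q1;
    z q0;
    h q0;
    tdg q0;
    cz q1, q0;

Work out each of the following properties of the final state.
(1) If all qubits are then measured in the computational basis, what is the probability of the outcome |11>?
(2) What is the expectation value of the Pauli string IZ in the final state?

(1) Outcome |11> occurs with probability 1.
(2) The observable IZ averages to -1.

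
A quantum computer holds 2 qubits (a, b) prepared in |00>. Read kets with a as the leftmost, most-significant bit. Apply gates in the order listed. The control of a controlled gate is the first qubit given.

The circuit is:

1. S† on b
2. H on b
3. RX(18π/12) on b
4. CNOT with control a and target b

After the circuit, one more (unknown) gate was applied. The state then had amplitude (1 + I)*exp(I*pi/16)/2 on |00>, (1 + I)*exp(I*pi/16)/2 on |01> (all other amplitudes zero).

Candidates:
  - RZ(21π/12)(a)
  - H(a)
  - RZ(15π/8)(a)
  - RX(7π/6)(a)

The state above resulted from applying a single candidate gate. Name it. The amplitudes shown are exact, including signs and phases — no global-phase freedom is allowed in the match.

The applied gate was RZ(15π/8)(a).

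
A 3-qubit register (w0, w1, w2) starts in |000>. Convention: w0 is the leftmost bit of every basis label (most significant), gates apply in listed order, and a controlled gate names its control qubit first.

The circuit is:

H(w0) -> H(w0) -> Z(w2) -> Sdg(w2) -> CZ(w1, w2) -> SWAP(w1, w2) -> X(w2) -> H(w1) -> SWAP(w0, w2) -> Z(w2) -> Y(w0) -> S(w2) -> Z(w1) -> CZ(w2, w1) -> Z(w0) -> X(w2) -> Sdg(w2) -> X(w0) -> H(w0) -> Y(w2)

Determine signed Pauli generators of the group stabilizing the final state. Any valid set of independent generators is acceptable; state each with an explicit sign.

The stabilizer group can be generated by -XII, -IXI, +IIZ, among other valid generating sets.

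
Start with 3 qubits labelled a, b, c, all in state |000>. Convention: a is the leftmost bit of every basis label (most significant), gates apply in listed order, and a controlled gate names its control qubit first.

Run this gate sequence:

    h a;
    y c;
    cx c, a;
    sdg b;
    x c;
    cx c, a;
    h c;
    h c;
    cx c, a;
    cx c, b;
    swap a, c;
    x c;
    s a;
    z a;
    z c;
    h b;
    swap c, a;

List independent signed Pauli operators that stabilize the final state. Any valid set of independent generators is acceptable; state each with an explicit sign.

The stabilizer group can be generated by -XII, +IXI, +IIZ, among other valid generating sets. Key observation: the block from step 6 through step 9 cancels to the identity and can be dropped.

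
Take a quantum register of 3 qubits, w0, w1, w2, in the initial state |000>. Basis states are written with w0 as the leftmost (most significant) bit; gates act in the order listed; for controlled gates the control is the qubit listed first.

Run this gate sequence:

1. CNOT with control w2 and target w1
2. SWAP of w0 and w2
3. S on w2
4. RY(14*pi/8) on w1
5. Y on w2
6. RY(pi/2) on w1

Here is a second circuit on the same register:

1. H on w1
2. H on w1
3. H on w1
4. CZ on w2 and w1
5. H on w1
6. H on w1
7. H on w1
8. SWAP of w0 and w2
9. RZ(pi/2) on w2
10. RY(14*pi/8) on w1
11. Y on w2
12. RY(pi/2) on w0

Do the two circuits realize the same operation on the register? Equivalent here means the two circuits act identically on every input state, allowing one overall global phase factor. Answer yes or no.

No: there is an input state on which the two circuits produce genuinely different outputs (not merely differing by a phase).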